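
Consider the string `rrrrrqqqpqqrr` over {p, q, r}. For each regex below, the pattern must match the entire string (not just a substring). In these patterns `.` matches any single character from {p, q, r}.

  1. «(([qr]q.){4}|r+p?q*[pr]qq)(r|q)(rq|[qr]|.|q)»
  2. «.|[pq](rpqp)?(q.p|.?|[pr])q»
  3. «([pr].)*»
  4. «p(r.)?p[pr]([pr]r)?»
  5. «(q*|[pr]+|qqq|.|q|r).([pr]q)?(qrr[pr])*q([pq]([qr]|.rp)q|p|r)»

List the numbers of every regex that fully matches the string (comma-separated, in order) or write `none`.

1 → match
2 → no match
3 → no match
4 → no match — must start with `p`
5 → no match

1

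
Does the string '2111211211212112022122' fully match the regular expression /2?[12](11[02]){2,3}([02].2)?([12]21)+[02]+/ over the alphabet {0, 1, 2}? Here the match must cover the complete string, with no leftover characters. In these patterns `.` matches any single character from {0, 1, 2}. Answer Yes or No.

No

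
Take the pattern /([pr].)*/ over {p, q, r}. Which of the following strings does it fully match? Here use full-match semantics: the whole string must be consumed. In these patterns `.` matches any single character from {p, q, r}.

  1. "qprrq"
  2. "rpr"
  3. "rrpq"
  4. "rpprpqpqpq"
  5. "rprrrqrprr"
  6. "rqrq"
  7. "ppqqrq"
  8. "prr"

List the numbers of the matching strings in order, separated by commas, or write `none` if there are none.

3, 4, 5, 6

1 → no match
2 → no match
3 → match
4 → match
5 → match
6 → match
7 → no match
8 → no match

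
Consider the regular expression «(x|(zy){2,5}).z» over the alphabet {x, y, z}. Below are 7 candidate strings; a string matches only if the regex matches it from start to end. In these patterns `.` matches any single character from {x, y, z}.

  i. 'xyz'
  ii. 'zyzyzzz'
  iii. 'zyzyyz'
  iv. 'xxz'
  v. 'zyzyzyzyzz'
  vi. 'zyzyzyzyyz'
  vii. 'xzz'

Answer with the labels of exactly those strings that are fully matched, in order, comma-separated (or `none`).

i. 'xyz' → match
ii. 'zyzyzzz' → no match
iii. 'zyzyyz' → match
iv. 'xxz' → match
v. 'zyzyzyzyzz' → match
vi. 'zyzyzyzyyz' → match
vii. 'xzz' → match

i, iii, iv, v, vi, vii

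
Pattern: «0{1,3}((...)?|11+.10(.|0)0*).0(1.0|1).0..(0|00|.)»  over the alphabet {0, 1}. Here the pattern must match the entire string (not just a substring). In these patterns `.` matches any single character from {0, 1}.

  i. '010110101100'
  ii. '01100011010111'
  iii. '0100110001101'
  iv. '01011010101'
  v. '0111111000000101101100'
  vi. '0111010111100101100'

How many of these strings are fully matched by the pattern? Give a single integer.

i → match
ii → match
iii → no match
iv → match
v → match
vi → no match
Total matched: 4

4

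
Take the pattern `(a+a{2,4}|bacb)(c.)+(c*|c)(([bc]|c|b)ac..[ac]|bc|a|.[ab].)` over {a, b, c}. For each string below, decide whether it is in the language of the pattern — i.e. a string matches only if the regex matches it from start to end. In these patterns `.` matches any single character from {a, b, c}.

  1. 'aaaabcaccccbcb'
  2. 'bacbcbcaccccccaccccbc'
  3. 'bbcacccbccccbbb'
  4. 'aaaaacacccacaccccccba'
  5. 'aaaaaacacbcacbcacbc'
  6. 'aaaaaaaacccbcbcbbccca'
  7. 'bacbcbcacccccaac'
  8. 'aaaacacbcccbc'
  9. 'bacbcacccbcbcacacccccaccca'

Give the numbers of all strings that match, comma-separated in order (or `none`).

4, 5, 7, 8, 9

1 → no match
2 → no match
3 → no match
4 → match
5 → match
6 → no match
7 → match
8 → match
9 → match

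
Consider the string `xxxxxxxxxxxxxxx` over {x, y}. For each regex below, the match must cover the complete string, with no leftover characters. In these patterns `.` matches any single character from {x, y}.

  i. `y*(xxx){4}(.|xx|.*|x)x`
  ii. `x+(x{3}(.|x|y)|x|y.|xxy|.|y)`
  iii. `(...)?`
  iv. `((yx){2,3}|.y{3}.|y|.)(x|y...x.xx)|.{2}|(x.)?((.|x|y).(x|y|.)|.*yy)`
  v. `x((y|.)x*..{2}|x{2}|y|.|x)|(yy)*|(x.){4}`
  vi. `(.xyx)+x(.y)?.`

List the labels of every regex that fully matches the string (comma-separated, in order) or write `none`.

i → match
ii → match
iii → no match
iv → no match
v → match
vi → no match

i, ii, v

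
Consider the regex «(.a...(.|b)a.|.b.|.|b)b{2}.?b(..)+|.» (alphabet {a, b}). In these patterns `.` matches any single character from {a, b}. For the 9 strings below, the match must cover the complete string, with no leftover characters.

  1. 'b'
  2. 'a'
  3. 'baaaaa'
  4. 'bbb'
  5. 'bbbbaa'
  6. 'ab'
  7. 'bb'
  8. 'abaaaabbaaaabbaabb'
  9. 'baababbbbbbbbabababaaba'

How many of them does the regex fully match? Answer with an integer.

1. 'b' → match
2. 'a' → match
3. 'baaaaa' → no match
4. 'bbb' → no match
5. 'bbbbaa' → match
6. 'ab' → no match
7. 'bb' → no match
8 → no match
9 → no match
Total matched: 3

3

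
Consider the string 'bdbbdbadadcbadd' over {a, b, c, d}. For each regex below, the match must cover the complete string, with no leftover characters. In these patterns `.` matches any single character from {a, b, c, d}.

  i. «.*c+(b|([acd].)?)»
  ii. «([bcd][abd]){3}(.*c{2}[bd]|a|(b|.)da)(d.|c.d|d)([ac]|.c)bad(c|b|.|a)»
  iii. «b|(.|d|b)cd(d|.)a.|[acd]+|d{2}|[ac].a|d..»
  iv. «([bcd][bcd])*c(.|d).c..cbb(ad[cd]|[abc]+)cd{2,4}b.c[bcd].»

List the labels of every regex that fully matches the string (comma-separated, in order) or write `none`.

ii

i → no match
ii → match
iii → no match
iv → no match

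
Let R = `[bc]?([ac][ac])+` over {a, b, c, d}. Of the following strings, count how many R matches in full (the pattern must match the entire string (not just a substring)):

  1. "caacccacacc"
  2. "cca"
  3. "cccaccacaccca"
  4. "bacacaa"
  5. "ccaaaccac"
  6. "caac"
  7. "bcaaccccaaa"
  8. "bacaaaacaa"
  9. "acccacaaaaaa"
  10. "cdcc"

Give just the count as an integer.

1 → match
2 → match
3 → match
4 → match
5 → match
6 → match
7 → match
8 → no match
9 → match
10 → no match
Total matched: 8

8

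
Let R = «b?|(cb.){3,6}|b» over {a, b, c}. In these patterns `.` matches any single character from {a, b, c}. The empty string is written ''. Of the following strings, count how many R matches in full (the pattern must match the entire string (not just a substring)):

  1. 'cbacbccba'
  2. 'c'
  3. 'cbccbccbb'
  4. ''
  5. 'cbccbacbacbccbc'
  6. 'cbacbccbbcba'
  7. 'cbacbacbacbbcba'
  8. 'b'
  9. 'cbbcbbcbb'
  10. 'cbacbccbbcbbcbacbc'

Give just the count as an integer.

1 → match
2 → no match
3 → match
4 → match
5 → match
6 → match
7 → match
8 → match
9 → match
10 → match
Total matched: 9

9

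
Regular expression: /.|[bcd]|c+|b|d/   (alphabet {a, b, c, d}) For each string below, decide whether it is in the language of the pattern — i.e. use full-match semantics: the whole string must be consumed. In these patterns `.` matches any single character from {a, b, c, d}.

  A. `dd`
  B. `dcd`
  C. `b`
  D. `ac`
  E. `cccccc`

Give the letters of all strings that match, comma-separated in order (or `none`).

C, E

A → no match
B → no match
C → match
D → no match
E → match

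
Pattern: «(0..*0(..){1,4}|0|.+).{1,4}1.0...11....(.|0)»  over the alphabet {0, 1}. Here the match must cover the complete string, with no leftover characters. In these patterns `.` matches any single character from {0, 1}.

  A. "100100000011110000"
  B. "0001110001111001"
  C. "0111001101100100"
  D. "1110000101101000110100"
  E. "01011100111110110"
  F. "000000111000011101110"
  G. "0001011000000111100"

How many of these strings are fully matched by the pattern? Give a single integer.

A → no match
B → no match
C → match
D → no match
E → match
F → match
G → no match
Total matched: 3

3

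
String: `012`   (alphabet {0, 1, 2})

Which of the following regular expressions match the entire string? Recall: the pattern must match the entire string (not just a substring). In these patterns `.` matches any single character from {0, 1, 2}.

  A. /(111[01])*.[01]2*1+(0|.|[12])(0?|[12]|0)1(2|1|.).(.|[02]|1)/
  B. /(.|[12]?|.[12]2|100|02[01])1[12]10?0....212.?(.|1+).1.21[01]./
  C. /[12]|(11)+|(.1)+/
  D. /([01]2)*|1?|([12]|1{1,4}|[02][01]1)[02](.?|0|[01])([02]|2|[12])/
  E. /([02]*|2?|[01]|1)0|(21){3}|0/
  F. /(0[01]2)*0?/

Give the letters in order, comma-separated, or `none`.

F

A → no match
B → no match
C → no match
D → no match
E → no match
F → match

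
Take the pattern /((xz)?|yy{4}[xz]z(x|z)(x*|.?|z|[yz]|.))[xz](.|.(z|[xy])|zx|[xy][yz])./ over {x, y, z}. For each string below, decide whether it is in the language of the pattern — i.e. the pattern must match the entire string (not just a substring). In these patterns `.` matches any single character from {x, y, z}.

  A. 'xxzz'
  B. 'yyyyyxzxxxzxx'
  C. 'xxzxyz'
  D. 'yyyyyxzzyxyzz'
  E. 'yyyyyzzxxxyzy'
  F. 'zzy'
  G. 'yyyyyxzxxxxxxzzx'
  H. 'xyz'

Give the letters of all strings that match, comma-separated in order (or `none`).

A → match
B → match
C → no match
D → match
E → match
F → match
G → match
H → match

A, B, D, E, F, G, H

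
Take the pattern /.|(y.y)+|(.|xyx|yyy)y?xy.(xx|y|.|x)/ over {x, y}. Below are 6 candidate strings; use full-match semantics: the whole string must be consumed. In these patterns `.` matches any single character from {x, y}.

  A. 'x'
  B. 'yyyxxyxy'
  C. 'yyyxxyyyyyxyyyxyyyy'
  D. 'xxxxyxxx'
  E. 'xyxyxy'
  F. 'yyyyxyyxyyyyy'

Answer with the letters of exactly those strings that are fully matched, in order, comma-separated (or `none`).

A → match
B → no match
C → no match
D → no match
E → match
F → no match

A, E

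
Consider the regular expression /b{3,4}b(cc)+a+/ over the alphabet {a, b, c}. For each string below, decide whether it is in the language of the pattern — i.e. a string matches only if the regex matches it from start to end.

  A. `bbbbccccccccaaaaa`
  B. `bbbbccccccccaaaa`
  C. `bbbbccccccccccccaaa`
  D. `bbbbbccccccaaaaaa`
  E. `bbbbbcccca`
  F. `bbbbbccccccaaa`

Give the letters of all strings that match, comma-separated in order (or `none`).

A, B, C, D, E, F

A → match
B → match
C → match
D → match
E → match
F → match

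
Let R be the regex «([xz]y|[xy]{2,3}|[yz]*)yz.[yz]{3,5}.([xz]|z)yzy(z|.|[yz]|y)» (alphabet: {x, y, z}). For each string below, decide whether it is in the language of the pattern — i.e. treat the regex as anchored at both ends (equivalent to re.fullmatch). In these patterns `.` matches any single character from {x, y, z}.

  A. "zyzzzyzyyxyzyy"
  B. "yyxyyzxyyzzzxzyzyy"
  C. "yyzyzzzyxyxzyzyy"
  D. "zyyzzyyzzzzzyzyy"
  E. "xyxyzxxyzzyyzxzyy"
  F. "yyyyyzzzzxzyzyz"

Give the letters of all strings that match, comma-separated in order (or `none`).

A → match
B → no match
C → no match
D → match
E → no match
F → no match

A, D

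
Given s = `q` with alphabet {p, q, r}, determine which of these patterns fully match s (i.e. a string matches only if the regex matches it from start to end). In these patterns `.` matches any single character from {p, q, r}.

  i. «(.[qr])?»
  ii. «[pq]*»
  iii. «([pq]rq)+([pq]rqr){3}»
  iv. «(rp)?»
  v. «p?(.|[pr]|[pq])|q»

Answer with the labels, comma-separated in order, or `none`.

i → no match
ii → match
iii → no match — must end with `rqr`
iv → no match
v → match

ii, v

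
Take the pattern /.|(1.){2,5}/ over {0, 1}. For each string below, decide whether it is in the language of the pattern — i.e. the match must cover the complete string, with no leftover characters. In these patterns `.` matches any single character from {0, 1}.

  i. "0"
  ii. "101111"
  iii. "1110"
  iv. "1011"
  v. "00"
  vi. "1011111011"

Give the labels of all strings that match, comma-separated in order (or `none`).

i → match
ii → match
iii → match
iv → match
v → no match
vi → match

i, ii, iii, iv, vi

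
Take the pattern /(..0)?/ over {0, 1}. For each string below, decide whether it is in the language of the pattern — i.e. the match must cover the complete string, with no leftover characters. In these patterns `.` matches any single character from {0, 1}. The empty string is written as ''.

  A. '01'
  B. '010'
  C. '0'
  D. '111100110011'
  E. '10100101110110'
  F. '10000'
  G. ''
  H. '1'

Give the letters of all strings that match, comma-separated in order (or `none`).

A. '01' → no match
B. '010' → match
C. '0' → no match
D. '111100110011' → no match
E → no match
F. '10000' → no match
G. '' → match
H. '1' → no match

B, G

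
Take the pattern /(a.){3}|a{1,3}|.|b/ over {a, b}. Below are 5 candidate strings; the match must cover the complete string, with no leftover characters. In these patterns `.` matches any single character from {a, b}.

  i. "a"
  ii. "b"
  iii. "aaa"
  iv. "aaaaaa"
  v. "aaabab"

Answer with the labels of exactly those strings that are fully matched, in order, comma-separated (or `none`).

i. "a" → match
ii. "b" → match
iii. "aaa" → match
iv. "aaaaaa" → match
v. "aaabab" → match

i, ii, iii, iv, v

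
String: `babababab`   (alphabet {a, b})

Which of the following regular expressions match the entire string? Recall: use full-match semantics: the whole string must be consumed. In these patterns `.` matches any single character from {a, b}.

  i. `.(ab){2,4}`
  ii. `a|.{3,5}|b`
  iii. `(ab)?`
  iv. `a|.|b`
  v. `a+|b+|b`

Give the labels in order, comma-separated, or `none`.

i → match
ii → no match
iii → no match
iv → no match
v → no match

i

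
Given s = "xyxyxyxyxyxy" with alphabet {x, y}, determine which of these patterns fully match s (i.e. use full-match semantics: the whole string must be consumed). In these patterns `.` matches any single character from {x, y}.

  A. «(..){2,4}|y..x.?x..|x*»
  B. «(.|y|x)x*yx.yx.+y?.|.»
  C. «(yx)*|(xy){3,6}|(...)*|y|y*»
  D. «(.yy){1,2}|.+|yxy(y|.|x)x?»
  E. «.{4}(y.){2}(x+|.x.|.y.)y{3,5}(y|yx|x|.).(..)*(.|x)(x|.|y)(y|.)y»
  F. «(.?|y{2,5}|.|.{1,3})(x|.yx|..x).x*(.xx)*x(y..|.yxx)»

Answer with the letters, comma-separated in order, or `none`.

A → no match
B → no match
C → match
D → match
E → no match
F → no match

C, D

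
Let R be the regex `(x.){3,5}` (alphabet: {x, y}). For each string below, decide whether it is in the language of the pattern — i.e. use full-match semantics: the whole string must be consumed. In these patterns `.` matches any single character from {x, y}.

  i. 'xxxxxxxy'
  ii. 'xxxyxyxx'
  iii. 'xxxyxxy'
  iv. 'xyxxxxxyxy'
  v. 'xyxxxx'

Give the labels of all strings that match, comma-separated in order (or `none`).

i → match
ii → match
iii → no match
iv → match
v → match

i, ii, iv, v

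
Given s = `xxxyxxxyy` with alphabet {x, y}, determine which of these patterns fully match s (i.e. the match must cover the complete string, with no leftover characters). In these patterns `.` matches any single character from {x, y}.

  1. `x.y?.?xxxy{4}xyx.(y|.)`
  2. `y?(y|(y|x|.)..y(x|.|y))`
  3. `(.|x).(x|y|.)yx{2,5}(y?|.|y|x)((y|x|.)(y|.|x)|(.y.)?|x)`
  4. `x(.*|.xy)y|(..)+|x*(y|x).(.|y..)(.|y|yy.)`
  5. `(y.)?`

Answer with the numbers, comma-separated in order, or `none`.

1 → no match
2 → no match
3 → match
4 → match
5 → no match

3, 4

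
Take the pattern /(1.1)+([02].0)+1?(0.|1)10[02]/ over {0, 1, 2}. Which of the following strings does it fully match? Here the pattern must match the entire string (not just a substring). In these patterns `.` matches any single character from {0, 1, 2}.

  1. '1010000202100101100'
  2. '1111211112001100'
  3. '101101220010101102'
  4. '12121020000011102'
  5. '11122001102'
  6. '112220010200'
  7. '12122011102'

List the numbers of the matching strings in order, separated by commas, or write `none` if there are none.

1, 2, 3, 4, 5, 7

1 → match
2 → match
3 → match
4 → match
5 → match
6 → no match
7 → match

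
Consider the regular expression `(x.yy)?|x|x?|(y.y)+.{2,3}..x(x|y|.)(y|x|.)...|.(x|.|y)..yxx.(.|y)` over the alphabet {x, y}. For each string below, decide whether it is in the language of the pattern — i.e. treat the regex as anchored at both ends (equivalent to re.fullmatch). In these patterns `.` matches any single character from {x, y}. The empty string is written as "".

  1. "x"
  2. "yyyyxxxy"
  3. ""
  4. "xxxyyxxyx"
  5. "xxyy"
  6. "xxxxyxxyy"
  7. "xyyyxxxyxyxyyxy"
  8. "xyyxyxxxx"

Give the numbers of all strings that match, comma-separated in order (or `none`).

1, 3, 4, 5, 6, 8

1. "x" → match
2. "yyyyxxxy" → no match
3. "" → match
4. "xxxyyxxyx" → match
5. "xxyy" → match
6. "xxxxyxxyy" → match
7 → no match
8. "xyyxyxxxx" → match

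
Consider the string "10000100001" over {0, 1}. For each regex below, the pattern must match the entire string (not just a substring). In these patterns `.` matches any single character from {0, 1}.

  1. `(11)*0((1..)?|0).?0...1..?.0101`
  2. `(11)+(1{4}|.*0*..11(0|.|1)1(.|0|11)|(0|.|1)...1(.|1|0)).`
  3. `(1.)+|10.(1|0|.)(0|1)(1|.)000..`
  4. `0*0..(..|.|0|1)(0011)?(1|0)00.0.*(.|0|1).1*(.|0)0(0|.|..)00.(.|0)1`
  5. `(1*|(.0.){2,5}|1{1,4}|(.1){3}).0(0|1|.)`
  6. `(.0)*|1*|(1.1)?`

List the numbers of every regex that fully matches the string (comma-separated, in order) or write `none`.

1 → no match — must end with "0101"
2 → no match — must start with "11"
3 → match
4 → no match
5 → no match
6 → no match

3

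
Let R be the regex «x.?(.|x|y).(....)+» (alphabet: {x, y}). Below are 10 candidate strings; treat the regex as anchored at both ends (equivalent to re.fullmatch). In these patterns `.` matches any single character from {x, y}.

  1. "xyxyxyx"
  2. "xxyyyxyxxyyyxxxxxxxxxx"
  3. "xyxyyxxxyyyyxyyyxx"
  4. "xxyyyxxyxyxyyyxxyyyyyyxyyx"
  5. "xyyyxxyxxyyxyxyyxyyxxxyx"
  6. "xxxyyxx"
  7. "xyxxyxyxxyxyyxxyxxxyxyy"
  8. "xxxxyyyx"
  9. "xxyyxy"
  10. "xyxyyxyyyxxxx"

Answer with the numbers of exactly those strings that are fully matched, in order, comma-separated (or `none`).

1, 5, 6, 7, 8

1 → match
2 → no match
3 → no match
4 → no match
5 → match
6 → match
7 → match
8 → match
9 → no match
10 → no match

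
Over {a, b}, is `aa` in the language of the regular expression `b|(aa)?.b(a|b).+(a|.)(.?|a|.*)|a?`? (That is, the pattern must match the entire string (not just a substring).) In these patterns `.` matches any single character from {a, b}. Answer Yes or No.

No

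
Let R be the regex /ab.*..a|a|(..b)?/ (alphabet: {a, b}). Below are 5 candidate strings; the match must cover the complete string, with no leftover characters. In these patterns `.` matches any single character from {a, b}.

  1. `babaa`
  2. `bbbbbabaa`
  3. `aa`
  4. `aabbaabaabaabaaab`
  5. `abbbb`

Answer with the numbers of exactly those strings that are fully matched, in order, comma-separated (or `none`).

1 → no match
2 → no match
3 → no match
4 → no match
5 → no match

none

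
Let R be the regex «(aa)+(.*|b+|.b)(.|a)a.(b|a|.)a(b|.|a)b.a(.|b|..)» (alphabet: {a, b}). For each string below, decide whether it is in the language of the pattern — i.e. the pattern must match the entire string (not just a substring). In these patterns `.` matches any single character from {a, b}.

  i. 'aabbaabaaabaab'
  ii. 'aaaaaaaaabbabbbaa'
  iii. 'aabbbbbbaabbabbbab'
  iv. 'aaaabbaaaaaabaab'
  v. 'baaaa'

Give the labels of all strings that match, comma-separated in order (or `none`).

i, ii, iii, iv

i → match
ii → match
iii → match
iv → match
v → no match — must start with 'aa'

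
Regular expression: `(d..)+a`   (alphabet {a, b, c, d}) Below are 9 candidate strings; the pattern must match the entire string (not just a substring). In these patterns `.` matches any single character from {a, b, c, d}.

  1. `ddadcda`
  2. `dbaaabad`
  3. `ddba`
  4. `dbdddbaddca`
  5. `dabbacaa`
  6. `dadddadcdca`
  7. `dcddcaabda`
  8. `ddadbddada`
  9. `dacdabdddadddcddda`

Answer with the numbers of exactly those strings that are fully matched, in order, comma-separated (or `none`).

1, 3, 8

1. `ddadcda` → match
2. `dbaaabad` → no match — must end with `a`
3. `ddba` → match
4. `dbdddbaddca` → no match
5. `dabbacaa` → no match
6. `dadddadcdca` → no match
7. `dcddcaabda` → no match
8. `ddadbddada` → match
9 → no match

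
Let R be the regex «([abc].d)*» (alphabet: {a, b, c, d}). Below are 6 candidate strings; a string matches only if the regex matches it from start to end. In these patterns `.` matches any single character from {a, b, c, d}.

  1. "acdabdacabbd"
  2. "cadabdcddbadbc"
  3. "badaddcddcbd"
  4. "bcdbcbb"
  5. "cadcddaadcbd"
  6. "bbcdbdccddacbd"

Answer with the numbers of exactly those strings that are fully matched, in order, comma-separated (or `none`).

1. "acdabdacabbd" → no match
2 → no match
3. "badaddcddcbd" → match
4. "bcdbcbb" → no match
5. "cadcddaadcbd" → match
6 → no match

3, 5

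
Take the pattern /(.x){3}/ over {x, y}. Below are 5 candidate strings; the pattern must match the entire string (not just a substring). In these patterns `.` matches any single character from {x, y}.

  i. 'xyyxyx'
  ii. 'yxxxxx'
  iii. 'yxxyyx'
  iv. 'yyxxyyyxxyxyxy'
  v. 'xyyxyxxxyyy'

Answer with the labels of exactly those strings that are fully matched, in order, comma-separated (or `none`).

i → no match
ii → match
iii → no match
iv → no match — must end with 'x'
v → no match — must end with 'x'

ii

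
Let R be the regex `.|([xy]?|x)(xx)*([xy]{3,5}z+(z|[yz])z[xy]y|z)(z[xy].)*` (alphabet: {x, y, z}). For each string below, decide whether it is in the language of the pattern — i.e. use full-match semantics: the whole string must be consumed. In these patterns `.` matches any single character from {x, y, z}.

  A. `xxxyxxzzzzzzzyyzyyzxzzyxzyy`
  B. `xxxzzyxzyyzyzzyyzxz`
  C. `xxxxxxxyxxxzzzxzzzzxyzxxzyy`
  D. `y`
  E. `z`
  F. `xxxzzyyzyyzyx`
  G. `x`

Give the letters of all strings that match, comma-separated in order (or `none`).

A → match
B → match
C → no match
D. `y` → match
E. `z` → match
F → match
G. `x` → match

A, B, D, E, F, G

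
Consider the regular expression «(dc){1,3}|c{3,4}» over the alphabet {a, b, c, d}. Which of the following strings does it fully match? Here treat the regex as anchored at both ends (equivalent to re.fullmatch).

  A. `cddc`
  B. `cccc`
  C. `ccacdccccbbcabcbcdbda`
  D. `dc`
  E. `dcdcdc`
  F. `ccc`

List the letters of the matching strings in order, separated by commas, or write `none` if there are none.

B, D, E, F

A. `cddc` → no match
B. `cccc` → match
C → no match
D. `dc` → match
E. `dcdcdc` → match
F. `ccc` → match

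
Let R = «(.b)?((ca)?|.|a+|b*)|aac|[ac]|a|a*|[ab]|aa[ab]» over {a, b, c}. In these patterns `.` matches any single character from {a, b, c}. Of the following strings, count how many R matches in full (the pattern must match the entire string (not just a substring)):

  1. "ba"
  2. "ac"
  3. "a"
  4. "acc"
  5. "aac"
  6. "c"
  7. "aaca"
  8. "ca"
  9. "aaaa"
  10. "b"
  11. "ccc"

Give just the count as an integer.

6

1 → no match
2 → no match
3 → match
4 → no match
5 → match
6 → match
7 → no match
8 → match
9 → match
10 → match
11 → no match
Total matched: 6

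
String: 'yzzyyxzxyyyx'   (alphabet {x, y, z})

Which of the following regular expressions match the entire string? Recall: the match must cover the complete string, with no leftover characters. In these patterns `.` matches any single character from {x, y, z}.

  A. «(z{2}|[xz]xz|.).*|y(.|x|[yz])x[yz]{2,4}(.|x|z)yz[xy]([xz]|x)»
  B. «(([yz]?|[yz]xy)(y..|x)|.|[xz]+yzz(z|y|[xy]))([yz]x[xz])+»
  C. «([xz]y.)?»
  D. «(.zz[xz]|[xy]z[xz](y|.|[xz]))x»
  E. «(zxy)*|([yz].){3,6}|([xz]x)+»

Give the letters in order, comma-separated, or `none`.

A → match
B → no match
C → no match
D → no match
E → match

A, E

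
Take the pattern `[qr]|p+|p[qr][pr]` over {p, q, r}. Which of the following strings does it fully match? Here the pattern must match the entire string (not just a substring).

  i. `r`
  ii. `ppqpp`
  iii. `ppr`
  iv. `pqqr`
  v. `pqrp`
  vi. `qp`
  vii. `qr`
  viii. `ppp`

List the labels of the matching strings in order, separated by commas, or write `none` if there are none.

i → match
ii → no match
iii → no match
iv → no match
v → no match
vi → no match
vii → no match
viii → match

i, viii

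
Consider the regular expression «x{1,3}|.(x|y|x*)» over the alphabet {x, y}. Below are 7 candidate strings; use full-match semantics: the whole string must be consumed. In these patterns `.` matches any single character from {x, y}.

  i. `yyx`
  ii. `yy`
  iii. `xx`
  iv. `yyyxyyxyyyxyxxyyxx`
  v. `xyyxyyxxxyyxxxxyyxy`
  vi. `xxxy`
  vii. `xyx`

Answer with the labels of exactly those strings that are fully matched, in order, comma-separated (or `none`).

ii, iii

i → no match
ii → match
iii → match
iv → no match
v → no match
vi → no match
vii → no match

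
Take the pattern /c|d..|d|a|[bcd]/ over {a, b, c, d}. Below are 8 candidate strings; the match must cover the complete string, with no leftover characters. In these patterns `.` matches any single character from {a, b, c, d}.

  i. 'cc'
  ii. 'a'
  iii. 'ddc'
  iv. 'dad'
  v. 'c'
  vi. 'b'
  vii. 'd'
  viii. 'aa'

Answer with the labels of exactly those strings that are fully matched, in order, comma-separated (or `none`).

i. 'cc' → no match
ii. 'a' → match
iii. 'ddc' → match
iv. 'dad' → match
v. 'c' → match
vi. 'b' → match
vii. 'd' → match
viii. 'aa' → no match

ii, iii, iv, v, vi, vii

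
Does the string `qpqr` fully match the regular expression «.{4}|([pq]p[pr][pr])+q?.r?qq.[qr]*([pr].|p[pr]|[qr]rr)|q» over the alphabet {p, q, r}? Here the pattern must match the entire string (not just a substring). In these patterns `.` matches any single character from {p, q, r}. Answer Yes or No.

Yes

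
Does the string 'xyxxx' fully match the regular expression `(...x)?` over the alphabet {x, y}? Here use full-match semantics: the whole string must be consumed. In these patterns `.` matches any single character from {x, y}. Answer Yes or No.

No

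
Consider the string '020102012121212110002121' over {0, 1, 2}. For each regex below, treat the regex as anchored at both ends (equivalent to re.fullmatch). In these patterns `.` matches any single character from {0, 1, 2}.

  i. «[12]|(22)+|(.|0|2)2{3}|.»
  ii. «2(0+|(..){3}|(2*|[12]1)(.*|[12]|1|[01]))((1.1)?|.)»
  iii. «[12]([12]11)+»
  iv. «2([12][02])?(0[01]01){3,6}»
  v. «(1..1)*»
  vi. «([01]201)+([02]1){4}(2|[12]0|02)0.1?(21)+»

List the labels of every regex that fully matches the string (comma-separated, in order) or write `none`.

vi

i → no match
ii → no match — must start with '2'
iii → no match — must end with '11'
iv → no match — must start with '2'
v → no match
vi → match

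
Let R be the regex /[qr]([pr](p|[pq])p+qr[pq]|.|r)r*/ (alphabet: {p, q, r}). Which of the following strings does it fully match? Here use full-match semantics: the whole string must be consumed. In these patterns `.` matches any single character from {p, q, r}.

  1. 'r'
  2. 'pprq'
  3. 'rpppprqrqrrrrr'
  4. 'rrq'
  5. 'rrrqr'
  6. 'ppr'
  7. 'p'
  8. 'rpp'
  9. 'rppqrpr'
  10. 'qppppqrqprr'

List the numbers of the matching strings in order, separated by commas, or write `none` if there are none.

none

1 → no match
2 → no match
3 → no match
4 → no match
5 → no match
6 → no match
7 → no match
8 → no match
9 → no match
10 → no match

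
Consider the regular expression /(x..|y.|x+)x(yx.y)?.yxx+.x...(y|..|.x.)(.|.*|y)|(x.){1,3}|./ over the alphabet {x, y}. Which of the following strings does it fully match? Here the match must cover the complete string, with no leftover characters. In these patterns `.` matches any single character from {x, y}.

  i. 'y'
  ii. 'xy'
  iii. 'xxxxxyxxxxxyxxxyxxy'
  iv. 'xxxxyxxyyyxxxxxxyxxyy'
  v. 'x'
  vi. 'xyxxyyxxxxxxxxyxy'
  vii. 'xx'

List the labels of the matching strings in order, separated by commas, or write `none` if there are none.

i, ii, iii, iv, v, vi, vii

i → match
ii → match
iii → match
iv → match
v → match
vi → match
vii → match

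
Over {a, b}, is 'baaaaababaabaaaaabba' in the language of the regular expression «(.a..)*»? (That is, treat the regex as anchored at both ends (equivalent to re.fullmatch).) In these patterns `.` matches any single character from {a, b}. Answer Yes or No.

No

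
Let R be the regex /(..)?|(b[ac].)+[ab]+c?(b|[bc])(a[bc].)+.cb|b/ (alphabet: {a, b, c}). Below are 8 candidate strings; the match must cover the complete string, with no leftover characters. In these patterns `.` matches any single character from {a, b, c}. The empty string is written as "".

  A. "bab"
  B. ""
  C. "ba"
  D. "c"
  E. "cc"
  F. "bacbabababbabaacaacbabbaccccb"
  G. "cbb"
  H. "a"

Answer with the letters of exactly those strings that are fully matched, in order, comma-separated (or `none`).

A. "bab" → no match
B. "" → match
C. "ba" → match
D. "c" → no match
E. "cc" → match
F → match
G. "cbb" → no match
H. "a" → no match

B, C, E, F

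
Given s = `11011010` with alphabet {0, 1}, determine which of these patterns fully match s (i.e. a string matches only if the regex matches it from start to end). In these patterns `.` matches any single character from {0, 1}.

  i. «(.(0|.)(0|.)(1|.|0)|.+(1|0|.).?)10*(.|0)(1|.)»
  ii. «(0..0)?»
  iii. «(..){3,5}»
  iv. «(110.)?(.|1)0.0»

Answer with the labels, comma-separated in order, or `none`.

i → match
ii → no match
iii → match
iv → match

i, iii, iv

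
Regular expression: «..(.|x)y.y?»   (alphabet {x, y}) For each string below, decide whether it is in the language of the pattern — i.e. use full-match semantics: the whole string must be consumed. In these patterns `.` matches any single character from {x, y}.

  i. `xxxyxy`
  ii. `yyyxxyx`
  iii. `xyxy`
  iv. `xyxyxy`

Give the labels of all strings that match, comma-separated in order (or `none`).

i, iv

i → match
ii → no match
iii → no match
iv → match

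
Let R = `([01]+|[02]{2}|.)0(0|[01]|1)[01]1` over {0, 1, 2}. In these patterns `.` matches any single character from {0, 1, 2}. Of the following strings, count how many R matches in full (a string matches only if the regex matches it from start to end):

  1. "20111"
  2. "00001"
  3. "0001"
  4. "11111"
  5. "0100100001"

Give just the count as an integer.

3

1 → match
2 → match
3 → no match
4 → no match
5 → match
Total matched: 3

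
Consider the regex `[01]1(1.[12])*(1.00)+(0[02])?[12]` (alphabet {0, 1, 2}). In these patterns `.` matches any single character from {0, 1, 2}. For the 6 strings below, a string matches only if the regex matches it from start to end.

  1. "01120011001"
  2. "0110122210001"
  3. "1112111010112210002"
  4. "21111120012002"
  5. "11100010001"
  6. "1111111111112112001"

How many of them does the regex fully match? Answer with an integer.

3

1 → match
2 → no match
3 → no match
4 → no match
5 → match
6 → match
Total matched: 3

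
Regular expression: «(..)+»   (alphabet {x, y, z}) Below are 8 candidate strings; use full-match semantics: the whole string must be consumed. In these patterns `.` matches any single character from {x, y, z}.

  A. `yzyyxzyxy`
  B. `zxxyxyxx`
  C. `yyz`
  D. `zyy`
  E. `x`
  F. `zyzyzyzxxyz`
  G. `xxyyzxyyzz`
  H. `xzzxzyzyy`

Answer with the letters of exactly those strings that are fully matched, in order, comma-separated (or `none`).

A → no match
B → match
C → no match
D → no match
E → no match
F → no match
G → match
H → no match

B, G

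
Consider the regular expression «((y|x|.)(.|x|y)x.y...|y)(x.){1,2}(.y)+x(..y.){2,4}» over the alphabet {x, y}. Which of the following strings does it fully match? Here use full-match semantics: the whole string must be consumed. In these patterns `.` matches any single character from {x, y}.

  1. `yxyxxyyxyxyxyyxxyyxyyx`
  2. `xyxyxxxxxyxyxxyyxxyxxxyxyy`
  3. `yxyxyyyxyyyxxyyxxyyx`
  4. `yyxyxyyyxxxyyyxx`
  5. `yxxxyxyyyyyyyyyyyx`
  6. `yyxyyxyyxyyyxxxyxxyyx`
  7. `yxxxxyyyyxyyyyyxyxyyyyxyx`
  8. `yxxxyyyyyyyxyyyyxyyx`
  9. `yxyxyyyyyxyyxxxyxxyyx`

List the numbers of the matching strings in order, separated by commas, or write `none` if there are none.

1 → match
2 → no match
3 → match
4 → no match
5 → match
6 → match
7 → no match
8 → match
9 → no match

1, 3, 5, 6, 8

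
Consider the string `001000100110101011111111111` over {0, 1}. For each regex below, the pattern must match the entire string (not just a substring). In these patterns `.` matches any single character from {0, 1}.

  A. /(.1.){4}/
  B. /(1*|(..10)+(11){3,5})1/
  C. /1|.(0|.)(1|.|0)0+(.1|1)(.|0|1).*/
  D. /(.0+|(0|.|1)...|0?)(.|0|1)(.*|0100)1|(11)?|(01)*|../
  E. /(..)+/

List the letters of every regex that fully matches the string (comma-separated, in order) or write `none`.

A → no match
B → match
C → match
D → match
E → no match

B, C, D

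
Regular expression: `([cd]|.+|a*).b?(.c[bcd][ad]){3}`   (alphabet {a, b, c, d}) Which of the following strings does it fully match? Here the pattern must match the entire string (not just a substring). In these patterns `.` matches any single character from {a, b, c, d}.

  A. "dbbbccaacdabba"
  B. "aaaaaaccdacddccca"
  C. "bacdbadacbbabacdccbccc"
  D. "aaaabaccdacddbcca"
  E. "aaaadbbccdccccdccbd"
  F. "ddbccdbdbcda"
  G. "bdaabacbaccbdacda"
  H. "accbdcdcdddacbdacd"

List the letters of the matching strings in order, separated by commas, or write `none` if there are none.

A → no match
B → match
C → no match
D → match
E → no match
F → no match
G → match
H → no match

B, D, G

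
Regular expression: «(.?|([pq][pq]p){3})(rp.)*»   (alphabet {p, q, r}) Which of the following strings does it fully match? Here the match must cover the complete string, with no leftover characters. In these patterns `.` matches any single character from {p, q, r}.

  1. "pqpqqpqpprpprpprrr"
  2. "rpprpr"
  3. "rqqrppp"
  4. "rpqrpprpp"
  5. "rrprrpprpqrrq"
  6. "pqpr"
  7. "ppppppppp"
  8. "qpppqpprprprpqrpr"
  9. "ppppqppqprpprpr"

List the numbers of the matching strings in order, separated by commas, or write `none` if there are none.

2, 4, 7, 9

1 → no match
2. "rpprpr" → match
3. "rqqrppp" → no match
4. "rpqrpprpp" → match
5 → no match
6. "pqpr" → no match
7. "ppppppppp" → match
8 → no match
9 → match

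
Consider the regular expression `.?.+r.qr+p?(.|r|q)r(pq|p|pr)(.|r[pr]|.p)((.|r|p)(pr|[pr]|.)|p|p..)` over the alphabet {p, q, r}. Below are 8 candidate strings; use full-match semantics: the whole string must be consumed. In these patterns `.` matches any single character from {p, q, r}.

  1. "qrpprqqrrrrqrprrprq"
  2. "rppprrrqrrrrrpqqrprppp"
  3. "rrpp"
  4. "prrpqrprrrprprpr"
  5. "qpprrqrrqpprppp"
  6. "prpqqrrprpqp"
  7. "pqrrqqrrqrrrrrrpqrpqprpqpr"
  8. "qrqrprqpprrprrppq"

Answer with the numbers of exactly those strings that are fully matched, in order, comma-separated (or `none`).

1 → match
2 → no match
3 → no match
4 → no match
5 → no match
6 → no match
7 → no match
8 → no match

1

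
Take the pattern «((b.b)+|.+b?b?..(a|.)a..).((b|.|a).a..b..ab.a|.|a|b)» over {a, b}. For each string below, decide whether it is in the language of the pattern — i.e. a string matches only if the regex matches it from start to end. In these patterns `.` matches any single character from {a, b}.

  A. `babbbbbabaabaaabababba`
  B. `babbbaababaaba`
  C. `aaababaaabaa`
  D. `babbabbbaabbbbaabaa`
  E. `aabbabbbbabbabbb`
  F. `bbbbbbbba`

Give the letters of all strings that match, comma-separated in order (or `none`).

A → match
B → no match
C → match
D → match
E → no match
F → no match

A, C, D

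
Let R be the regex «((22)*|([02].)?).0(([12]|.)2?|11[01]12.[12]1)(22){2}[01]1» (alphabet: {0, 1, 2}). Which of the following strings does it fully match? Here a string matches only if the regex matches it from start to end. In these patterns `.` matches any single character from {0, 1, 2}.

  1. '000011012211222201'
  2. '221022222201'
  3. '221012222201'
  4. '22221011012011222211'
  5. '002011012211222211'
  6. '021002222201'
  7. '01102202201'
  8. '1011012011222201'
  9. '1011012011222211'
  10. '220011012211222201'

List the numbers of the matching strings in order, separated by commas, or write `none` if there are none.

1, 2, 3, 4, 5, 6, 8, 9, 10

1 → match
2 → match
3 → match
4 → match
5 → match
6 → match
7 → no match
8 → match
9 → match
10 → match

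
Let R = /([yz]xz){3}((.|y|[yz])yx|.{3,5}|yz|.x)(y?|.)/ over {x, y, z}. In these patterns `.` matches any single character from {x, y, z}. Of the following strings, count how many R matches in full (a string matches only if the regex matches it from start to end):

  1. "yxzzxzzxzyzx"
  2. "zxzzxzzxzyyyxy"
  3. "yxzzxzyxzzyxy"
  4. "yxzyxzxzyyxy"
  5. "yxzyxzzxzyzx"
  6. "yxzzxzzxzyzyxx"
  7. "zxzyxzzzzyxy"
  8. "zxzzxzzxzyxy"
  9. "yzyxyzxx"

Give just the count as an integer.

1 → match
2 → match
3 → match
4 → no match
5 → match
6 → match
7 → no match
8 → match
9 → no match
Total matched: 6

6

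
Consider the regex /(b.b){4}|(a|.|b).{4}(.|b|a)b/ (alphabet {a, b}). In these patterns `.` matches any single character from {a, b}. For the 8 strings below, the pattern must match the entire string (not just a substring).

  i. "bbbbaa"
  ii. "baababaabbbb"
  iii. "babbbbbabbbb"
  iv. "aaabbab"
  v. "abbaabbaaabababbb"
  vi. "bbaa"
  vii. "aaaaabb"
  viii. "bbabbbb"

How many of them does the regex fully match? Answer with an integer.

4

i → no match — must end with "b"
ii → no match
iii → match
iv → match
v → no match
vi → no match — must end with "b"
vii → match
viii → match
Total matched: 4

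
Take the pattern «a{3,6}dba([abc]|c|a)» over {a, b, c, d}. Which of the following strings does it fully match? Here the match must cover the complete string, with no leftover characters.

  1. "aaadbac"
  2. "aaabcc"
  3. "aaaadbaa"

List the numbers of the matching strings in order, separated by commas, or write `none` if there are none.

1 → match
2 → no match
3 → match

1, 3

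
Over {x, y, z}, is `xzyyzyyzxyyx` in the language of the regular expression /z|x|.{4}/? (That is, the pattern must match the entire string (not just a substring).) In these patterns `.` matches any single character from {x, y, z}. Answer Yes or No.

No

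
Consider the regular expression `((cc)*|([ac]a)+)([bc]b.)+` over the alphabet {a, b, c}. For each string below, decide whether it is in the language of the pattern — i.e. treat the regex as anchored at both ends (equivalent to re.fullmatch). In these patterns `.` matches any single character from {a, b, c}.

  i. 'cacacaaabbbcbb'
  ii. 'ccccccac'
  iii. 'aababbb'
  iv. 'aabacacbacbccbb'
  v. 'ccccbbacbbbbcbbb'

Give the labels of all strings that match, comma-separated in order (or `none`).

i → match
ii → no match
iii → no match
iv → no match
v → match

i, v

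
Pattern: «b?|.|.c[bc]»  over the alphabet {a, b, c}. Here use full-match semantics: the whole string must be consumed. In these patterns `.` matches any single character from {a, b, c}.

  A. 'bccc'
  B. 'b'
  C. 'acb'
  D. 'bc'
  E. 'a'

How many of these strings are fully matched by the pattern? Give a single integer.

3

A → no match
B → match
C → match
D → no match
E → match
Total matched: 3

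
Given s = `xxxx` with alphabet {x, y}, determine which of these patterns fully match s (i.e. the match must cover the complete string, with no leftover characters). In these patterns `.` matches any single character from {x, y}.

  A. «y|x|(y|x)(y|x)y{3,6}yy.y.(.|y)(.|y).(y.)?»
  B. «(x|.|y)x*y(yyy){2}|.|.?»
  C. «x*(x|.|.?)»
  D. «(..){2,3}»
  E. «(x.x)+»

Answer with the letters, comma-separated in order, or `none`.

A → no match
B → no match
C → match
D → match
E → no match

C, D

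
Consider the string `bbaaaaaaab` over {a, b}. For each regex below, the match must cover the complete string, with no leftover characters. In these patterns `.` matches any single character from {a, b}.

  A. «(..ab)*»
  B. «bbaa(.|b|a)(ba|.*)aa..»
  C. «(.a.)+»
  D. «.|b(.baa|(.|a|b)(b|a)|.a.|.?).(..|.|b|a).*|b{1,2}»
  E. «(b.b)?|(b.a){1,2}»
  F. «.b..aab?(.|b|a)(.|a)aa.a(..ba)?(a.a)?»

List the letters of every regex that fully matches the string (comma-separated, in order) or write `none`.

B, D

A → no match
B → match
C → no match
D → match
E → no match
F → no match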